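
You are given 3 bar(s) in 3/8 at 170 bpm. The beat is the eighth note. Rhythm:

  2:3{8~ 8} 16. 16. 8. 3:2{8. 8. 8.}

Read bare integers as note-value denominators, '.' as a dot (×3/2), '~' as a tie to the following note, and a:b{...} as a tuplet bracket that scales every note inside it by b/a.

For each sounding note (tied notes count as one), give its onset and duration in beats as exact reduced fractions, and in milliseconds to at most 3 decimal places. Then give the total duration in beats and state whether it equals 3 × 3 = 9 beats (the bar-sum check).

1) 0.0ms=0b +1058.824ms=3b
2) 1058.824ms=3b +264.706ms=3/4b
3) 1323.529ms=15/4b +264.706ms=3/4b
4) 1588.235ms=9/2b +529.412ms=3/2b
5) 2117.647ms=6b +352.941ms=1b
6) 2470.588ms=7b +352.941ms=1b
7) 2823.529ms=8b +352.941ms=1b
Σ=9b of 9 (170bpm 3/8) — PASS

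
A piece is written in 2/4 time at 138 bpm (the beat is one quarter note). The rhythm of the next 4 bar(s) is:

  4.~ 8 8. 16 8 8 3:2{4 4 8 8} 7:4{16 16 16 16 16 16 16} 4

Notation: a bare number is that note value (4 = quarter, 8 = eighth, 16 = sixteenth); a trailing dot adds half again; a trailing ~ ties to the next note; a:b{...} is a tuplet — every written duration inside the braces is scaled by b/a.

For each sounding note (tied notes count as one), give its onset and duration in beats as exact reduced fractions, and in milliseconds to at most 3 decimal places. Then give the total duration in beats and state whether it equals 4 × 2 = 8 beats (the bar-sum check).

1) 0.0ms=0b +869.565ms=2b
2) 869.565ms=2b +326.087ms=3/4b
3) 1195.652ms=11/4b +108.696ms=1/4b
4) 1304.348ms=3b +217.391ms=1/2b
5) 1521.739ms=7/2b +217.391ms=1/2b
6) 1739.13ms=4b +289.855ms=2/3b
7) 2028.986ms=14/3b +289.855ms=2/3b
8) 2318.841ms=16/3b +144.928ms=1/3b
9) 2463.768ms=17/3b +144.928ms=1/3b
10) 2608.696ms=6b +62.112ms=1/7b
11) 2670.807ms=43/7b +62.112ms=1/7b
12) 2732.919ms=44/7b +62.112ms=1/7b
13) 2795.031ms=45/7b +62.112ms=1/7b
14) 2857.143ms=46/7b +62.112ms=1/7b
15) 2919.255ms=47/7b +62.112ms=1/7b
16) 2981.366ms=48/7b +62.112ms=1/7b
17) 3043.478ms=7b +434.783ms=1b
Σ=8b of 8 (138bpm 2/4) — PASS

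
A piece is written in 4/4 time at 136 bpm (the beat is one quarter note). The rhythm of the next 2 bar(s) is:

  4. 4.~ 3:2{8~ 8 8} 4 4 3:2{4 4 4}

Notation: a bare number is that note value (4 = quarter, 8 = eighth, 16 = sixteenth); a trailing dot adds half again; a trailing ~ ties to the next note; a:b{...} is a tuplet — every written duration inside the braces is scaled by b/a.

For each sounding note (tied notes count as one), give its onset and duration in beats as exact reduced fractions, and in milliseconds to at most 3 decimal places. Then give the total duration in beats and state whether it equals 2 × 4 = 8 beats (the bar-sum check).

1) 0.0ms=0b +661.765ms=3/2b
2) 661.765ms=3/2b +955.882ms=13/6b
3) 1617.647ms=11/3b +147.059ms=1/3b
4) 1764.706ms=4b +441.176ms=1b
5) 2205.882ms=5b +441.176ms=1b
6) 2647.059ms=6b +294.118ms=2/3b
7) 2941.176ms=20/3b +294.118ms=2/3b
8) 3235.294ms=22/3b +294.118ms=2/3b
Σ=8b of 8 (136bpm 4/4) — PASS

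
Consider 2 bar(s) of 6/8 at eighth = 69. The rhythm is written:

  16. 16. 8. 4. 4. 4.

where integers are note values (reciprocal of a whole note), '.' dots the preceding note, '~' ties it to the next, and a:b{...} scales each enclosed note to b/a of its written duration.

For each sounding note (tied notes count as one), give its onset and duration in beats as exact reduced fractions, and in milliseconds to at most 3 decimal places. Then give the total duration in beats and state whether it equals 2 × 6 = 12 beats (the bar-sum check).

1) 0.0ms=0b +652.174ms=3/4b
2) 652.174ms=3/4b +652.174ms=3/4b
3) 1304.348ms=3/2b +1304.348ms=3/2b
4) 2608.696ms=3b +2608.696ms=3b
5) 5217.391ms=6b +2608.696ms=3b
6) 7826.087ms=9b +2608.696ms=3b
Σ=12b of 12 (69bpm 6/8) — PASS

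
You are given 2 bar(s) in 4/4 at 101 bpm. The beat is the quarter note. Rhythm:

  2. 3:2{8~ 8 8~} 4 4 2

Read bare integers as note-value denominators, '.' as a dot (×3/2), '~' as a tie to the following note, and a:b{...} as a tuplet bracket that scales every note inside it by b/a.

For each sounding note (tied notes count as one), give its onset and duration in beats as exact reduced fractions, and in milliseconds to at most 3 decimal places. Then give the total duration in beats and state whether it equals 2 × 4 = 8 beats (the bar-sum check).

1) 0.0ms=0b +1782.178ms=3b
2) 1782.178ms=3b +396.04ms=2/3b
3) 2178.218ms=11/3b +792.079ms=4/3b
4) 2970.297ms=5b +594.059ms=1b
5) 3564.356ms=6b +1188.119ms=2b
Σ=8b of 8 (101bpm 4/4) — PASS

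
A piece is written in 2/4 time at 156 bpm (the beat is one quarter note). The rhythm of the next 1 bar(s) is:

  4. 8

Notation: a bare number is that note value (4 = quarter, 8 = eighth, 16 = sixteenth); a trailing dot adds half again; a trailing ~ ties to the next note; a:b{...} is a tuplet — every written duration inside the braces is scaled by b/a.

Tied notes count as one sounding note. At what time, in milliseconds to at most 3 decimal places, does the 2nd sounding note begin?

1. 0.0ms @ 0 + 576.923ms (3/2)
2. 576.923ms @ 3/2 + 192.308ms (1/2)

note 2 onset = 3/2b = 576.923ms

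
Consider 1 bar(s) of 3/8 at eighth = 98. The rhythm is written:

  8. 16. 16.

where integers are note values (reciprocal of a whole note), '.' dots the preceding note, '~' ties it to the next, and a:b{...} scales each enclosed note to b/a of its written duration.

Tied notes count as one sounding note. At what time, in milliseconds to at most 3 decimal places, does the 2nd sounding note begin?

1. 0.0ms @ 0 + 918.367ms (3/2)
2. 918.367ms @ 3/2 + 459.184ms (3/4)
3. 1377.551ms @ 9/4 + 459.184ms (3/4)

note 2 onset = 3/2b = 918.367ms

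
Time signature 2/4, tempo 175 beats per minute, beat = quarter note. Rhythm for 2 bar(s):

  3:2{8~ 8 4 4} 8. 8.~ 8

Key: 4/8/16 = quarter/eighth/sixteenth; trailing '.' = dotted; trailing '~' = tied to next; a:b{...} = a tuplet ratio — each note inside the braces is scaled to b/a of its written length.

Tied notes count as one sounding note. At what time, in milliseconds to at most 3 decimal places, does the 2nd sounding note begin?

1. 0.0ms @ 0 + 228.571ms (2/3)
2. 228.571ms @ 2/3 + 228.571ms (2/3)
3. 457.143ms @ 4/3 + 228.571ms (2/3)
4. 685.714ms @ 2 + 257.143ms (3/4)
5. 942.857ms @ 11/4 + 428.571ms (5/4)

note 2 onset = 2/3b = 228.571ms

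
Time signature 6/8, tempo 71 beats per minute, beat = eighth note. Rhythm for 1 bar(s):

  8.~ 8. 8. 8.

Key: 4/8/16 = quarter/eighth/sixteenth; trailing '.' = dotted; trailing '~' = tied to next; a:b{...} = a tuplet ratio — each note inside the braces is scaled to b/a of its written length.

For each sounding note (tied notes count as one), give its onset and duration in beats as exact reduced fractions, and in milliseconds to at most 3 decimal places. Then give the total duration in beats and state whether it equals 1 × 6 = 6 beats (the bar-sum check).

1) 0.0ms=0b +2535.211ms=3b
2) 2535.211ms=3b +1267.606ms=3/2b
3) 3802.817ms=9/2b +1267.606ms=3/2b
Σ=6b of 6 (71bpm 6/8) — PASS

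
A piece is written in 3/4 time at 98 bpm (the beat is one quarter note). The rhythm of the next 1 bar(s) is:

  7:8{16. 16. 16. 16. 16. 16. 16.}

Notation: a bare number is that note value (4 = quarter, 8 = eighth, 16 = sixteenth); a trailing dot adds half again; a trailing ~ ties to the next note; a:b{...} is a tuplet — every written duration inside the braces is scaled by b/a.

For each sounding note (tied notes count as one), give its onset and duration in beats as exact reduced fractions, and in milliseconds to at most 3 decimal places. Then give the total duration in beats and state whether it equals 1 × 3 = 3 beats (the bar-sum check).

1) 0.0ms=0b +262.391ms=3/7b
2) 262.391ms=3/7b +262.391ms=3/7b
3) 524.781ms=6/7b +262.391ms=3/7b
4) 787.172ms=9/7b +262.391ms=3/7b
5) 1049.563ms=12/7b +262.391ms=3/7b
6) 1311.953ms=15/7b +262.391ms=3/7b
7) 1574.344ms=18/7b +262.391ms=3/7b
Σ=3b of 3 (98bpm 3/4) — PASS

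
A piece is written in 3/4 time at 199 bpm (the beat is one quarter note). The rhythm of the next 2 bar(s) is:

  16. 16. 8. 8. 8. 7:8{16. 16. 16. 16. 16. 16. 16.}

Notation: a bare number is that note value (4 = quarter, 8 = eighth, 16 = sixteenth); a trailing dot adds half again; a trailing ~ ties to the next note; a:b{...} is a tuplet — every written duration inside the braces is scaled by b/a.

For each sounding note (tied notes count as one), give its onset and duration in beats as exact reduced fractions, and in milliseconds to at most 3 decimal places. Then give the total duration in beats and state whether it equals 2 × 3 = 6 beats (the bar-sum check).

1) 0.0ms=0b +113.065ms=3/8b
2) 113.065ms=3/8b +113.065ms=3/8b
3) 226.131ms=3/4b +226.131ms=3/4b
4) 452.261ms=3/2b +226.131ms=3/4b
5) 678.392ms=9/4b +226.131ms=3/4b
6) 904.523ms=3b +129.218ms=3/7b
7) 1033.74ms=24/7b +129.218ms=3/7b
8) 1162.958ms=27/7b +129.218ms=3/7b
9) 1292.175ms=30/7b +129.218ms=3/7b
10) 1421.393ms=33/7b +129.218ms=3/7b
11) 1550.61ms=36/7b +129.218ms=3/7b
12) 1679.828ms=39/7b +129.218ms=3/7b
Σ=6b of 6 (199bpm 3/4) — PASS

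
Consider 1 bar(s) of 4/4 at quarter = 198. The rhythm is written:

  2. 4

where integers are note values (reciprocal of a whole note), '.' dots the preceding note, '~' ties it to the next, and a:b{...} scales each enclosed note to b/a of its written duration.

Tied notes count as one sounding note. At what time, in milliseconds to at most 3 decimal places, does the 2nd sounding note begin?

1. 0.0ms @ 0 + 909.091ms (3)
2. 909.091ms @ 3 + 303.03ms (1)

note 2 onset = 3b = 909.091ms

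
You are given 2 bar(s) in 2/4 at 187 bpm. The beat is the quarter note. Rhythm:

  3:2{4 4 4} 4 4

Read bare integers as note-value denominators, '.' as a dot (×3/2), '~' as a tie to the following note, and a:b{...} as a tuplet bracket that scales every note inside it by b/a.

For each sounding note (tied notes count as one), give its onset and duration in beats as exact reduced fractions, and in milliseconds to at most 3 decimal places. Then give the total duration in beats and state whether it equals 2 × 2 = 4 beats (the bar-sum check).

1) 0.0ms=0b +213.904ms=2/3b
2) 213.904ms=2/3b +213.904ms=2/3b
3) 427.807ms=4/3b +213.904ms=2/3b
4) 641.711ms=2b +320.856ms=1b
5) 962.567ms=3b +320.856ms=1b
Σ=4b of 4 (187bpm 2/4) — PASS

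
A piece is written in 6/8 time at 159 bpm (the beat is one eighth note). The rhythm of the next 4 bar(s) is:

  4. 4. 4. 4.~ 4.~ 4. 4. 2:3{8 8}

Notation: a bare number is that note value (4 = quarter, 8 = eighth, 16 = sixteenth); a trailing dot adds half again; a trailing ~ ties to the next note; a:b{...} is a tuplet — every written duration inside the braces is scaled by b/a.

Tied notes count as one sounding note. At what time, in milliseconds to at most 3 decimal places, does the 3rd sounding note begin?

note 3 onset = 6b = 2264.151ms

1. 0.0ms @ 0 + 1132.075ms (3)
2. 1132.075ms @ 3 + 1132.075ms (3)
3. 2264.151ms @ 6 + 1132.075ms (3)
4. 3396.226ms @ 9 + 3396.226ms (9)
5. 6792.453ms @ 18 + 1132.075ms (3)
6. 7924.528ms @ 21 + 566.038ms (3/2)
7. 8490.566ms @ 45/2 + 566.038ms (3/2)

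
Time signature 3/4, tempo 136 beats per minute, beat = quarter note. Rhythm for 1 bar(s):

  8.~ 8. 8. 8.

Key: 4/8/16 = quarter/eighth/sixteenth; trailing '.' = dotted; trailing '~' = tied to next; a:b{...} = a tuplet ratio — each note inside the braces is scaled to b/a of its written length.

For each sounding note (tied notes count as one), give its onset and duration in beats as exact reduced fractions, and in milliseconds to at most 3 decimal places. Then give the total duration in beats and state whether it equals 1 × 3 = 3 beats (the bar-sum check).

1) 0.0ms=0b +661.765ms=3/2b
2) 661.765ms=3/2b +330.882ms=3/4b
3) 992.647ms=9/4b +330.882ms=3/4b
Σ=3b of 3 (136bpm 3/4) — PASS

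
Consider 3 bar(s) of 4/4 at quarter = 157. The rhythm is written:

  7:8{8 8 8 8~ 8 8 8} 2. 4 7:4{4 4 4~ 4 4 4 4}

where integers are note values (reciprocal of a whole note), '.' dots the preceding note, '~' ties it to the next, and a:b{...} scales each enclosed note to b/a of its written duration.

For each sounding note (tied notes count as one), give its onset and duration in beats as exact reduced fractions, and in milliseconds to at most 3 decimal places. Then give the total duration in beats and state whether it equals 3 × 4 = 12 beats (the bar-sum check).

1) 0.0ms=0b +218.38ms=4/7b
2) 218.38ms=4/7b +218.38ms=4/7b
3) 436.761ms=8/7b +218.38ms=4/7b
4) 655.141ms=12/7b +436.761ms=8/7b
5) 1091.902ms=20/7b +218.38ms=4/7b
6) 1310.282ms=24/7b +218.38ms=4/7b
7) 1528.662ms=4b +1146.497ms=3b
8) 2675.159ms=7b +382.166ms=1b
9) 3057.325ms=8b +218.38ms=4/7b
10) 3275.705ms=60/7b +218.38ms=4/7b
11) 3494.086ms=64/7b +436.761ms=8/7b
12) 3930.846ms=72/7b +218.38ms=4/7b
13) 4149.227ms=76/7b +218.38ms=4/7b
14) 4367.607ms=80/7b +218.38ms=4/7b
Σ=12b of 12 (157bpm 4/4) — PASS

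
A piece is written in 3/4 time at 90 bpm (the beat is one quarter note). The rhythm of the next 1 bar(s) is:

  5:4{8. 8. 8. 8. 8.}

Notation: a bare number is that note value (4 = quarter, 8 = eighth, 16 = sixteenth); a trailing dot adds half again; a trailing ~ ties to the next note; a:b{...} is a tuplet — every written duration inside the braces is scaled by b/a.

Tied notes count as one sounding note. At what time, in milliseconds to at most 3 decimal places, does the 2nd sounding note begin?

1. 0.0ms @ 0 + 400.0ms (3/5)
2. 400.0ms @ 3/5 + 400.0ms (3/5)
3. 800.0ms @ 6/5 + 400.0ms (3/5)
4. 1200.0ms @ 9/5 + 400.0ms (3/5)
5. 1600.0ms @ 12/5 + 400.0ms (3/5)

note 2 onset = 3/5b = 400.0ms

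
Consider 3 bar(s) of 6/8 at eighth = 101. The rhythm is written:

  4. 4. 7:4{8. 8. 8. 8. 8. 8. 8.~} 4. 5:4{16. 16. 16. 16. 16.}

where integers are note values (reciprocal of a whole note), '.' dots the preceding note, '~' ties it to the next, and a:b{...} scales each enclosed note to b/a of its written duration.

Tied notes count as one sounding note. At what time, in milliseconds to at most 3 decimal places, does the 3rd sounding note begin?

note 3 onset = 6b = 3564.356ms

1. 0.0ms @ 0 + 1782.178ms (3)
2. 1782.178ms @ 3 + 1782.178ms (3)
3. 3564.356ms @ 6 + 509.194ms (6/7)
4. 4073.55ms @ 48/7 + 509.194ms (6/7)
5. 4582.744ms @ 54/7 + 509.194ms (6/7)
6. 5091.938ms @ 60/7 + 509.194ms (6/7)
7. 5601.132ms @ 66/7 + 509.194ms (6/7)
8. 6110.325ms @ 72/7 + 509.194ms (6/7)
9. 6619.519ms @ 78/7 + 2291.372ms (27/7)
10. 8910.891ms @ 15 + 356.436ms (3/5)
11. 9267.327ms @ 78/5 + 356.436ms (3/5)
12. 9623.762ms @ 81/5 + 356.436ms (3/5)
13. 9980.198ms @ 84/5 + 356.436ms (3/5)
14. 10336.634ms @ 87/5 + 356.436ms (3/5)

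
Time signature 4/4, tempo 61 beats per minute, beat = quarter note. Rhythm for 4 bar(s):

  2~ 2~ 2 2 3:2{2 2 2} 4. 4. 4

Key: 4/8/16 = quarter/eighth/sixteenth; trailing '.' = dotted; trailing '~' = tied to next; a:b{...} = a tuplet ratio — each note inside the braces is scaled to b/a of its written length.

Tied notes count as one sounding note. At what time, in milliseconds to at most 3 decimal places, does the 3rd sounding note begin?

1. 0.0ms @ 0 + 5901.639ms (6)
2. 5901.639ms @ 6 + 1967.213ms (2)
3. 7868.852ms @ 8 + 1311.475ms (4/3)
4. 9180.328ms @ 28/3 + 1311.475ms (4/3)
5. 10491.803ms @ 32/3 + 1311.475ms (4/3)
6. 11803.279ms @ 12 + 1475.41ms (3/2)
7. 13278.689ms @ 27/2 + 1475.41ms (3/2)
8. 14754.098ms @ 15 + 983.607ms (1)

note 3 onset = 8b = 7868.852ms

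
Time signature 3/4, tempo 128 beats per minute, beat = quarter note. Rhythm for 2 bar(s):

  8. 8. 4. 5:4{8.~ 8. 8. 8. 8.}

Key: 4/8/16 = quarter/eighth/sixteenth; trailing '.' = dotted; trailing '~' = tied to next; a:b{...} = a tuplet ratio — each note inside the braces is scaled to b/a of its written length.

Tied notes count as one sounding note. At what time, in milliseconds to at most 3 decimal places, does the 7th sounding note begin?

note 7 onset = 27/5b = 2531.25ms

1. 0.0ms @ 0 + 351.562ms (3/4)
2. 351.562ms @ 3/4 + 351.562ms (3/4)
3. 703.125ms @ 3/2 + 703.125ms (3/2)
4. 1406.25ms @ 3 + 562.5ms (6/5)
5. 1968.75ms @ 21/5 + 281.25ms (3/5)
6. 2250.0ms @ 24/5 + 281.25ms (3/5)
7. 2531.25ms @ 27/5 + 281.25ms (3/5)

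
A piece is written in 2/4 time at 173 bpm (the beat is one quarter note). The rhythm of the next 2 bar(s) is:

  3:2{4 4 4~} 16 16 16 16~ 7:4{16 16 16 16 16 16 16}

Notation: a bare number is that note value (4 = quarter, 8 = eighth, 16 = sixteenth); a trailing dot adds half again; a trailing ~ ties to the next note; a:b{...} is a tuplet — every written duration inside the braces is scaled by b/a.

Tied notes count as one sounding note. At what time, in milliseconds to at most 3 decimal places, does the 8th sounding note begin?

1. 0.0ms @ 0 + 231.214ms (2/3)
2. 231.214ms @ 2/3 + 231.214ms (2/3)
3. 462.428ms @ 4/3 + 317.919ms (11/12)
4. 780.347ms @ 9/4 + 86.705ms (1/4)
5. 867.052ms @ 5/2 + 86.705ms (1/4)
6. 953.757ms @ 11/4 + 136.251ms (11/28)
7. 1090.008ms @ 22/7 + 49.546ms (1/7)
8. 1139.554ms @ 23/7 + 49.546ms (1/7)
9. 1189.1ms @ 24/7 + 49.546ms (1/7)
10. 1238.646ms @ 25/7 + 49.546ms (1/7)
11. 1288.192ms @ 26/7 + 49.546ms (1/7)
12. 1337.737ms @ 27/7 + 49.546ms (1/7)

note 8 onset = 23/7b = 1139.554ms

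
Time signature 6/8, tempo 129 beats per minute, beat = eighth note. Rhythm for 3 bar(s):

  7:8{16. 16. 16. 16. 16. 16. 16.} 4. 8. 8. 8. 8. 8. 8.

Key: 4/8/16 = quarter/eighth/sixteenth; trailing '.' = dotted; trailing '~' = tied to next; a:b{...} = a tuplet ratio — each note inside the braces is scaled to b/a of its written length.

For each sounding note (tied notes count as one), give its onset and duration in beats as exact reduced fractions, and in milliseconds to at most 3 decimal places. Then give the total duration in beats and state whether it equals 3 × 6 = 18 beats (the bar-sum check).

1) 0.0ms=0b +398.671ms=6/7b
2) 398.671ms=6/7b +398.671ms=6/7b
3) 797.342ms=12/7b +398.671ms=6/7b
4) 1196.013ms=18/7b +398.671ms=6/7b
5) 1594.684ms=24/7b +398.671ms=6/7b
6) 1993.355ms=30/7b +398.671ms=6/7b
7) 2392.027ms=36/7b +398.671ms=6/7b
8) 2790.698ms=6b +1395.349ms=3b
9) 4186.047ms=9b +697.674ms=3/2b
10) 4883.721ms=21/2b +697.674ms=3/2b
11) 5581.395ms=12b +697.674ms=3/2b
12) 6279.07ms=27/2b +697.674ms=3/2b
13) 6976.744ms=15b +697.674ms=3/2b
14) 7674.419ms=33/2b +697.674ms=3/2b
Σ=18b of 18 (129bpm 6/8) — PASS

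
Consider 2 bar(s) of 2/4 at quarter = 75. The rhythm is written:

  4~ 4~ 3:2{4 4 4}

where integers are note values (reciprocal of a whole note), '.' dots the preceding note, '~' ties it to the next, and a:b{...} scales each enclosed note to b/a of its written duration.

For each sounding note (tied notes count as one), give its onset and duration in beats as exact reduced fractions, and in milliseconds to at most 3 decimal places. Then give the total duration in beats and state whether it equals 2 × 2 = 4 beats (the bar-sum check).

1) 0.0ms=0b +2133.333ms=8/3b
2) 2133.333ms=8/3b +533.333ms=2/3b
3) 2666.667ms=10/3b +533.333ms=2/3b
Σ=4b of 4 (75bpm 2/4) — PASS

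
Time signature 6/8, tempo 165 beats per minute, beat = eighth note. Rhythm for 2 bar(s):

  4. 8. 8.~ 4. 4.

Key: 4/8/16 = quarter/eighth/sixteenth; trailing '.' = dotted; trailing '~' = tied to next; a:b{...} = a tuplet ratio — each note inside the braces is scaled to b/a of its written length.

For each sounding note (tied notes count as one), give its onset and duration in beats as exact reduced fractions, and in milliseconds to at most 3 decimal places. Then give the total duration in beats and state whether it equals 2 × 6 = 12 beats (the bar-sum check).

1) 0.0ms=0b +1090.909ms=3b
2) 1090.909ms=3b +545.455ms=3/2b
3) 1636.364ms=9/2b +1636.364ms=9/2b
4) 3272.727ms=9b +1090.909ms=3b
Σ=12b of 12 (165bpm 6/8) — PASS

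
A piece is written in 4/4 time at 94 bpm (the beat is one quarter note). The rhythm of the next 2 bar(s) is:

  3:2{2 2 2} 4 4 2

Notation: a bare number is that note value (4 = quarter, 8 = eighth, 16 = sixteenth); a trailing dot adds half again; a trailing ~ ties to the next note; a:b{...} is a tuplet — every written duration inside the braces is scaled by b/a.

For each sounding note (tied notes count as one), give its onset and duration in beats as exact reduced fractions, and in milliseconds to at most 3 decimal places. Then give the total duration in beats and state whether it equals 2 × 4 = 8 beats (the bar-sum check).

1) 0.0ms=0b +851.064ms=4/3b
2) 851.064ms=4/3b +851.064ms=4/3b
3) 1702.128ms=8/3b +851.064ms=4/3b
4) 2553.191ms=4b +638.298ms=1b
5) 3191.489ms=5b +638.298ms=1b
6) 3829.787ms=6b +1276.596ms=2b
Σ=8b of 8 (94bpm 4/4) — PASS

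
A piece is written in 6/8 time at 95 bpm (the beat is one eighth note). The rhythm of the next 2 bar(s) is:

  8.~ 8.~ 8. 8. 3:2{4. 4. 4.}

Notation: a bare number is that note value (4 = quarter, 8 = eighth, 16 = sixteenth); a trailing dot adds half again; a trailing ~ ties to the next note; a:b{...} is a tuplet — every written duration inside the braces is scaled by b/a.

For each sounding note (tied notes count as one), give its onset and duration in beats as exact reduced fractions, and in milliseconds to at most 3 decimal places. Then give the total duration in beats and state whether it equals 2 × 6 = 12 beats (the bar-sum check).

1) 0.0ms=0b +2842.105ms=9/2b
2) 2842.105ms=9/2b +947.368ms=3/2b
3) 3789.474ms=6b +1263.158ms=2b
4) 5052.632ms=8b +1263.158ms=2b
5) 6315.789ms=10b +1263.158ms=2b
Σ=12b of 12 (95bpm 6/8) — PASS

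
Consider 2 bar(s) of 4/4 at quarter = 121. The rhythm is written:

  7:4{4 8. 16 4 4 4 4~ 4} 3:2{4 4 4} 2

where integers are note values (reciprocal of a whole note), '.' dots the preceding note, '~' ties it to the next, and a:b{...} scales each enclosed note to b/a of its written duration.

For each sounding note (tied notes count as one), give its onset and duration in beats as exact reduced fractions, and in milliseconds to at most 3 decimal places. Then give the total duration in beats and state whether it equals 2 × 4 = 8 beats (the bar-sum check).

1) 0.0ms=0b +283.353ms=4/7b
2) 283.353ms=4/7b +212.515ms=3/7b
3) 495.868ms=1b +70.838ms=1/7b
4) 566.706ms=8/7b +283.353ms=4/7b
5) 850.059ms=12/7b +283.353ms=4/7b
6) 1133.412ms=16/7b +283.353ms=4/7b
7) 1416.765ms=20/7b +566.706ms=8/7b
8) 1983.471ms=4b +330.579ms=2/3b
9) 2314.05ms=14/3b +330.579ms=2/3b
10) 2644.628ms=16/3b +330.579ms=2/3b
11) 2975.207ms=6b +991.736ms=2b
Σ=8b of 8 (121bpm 4/4) — PASS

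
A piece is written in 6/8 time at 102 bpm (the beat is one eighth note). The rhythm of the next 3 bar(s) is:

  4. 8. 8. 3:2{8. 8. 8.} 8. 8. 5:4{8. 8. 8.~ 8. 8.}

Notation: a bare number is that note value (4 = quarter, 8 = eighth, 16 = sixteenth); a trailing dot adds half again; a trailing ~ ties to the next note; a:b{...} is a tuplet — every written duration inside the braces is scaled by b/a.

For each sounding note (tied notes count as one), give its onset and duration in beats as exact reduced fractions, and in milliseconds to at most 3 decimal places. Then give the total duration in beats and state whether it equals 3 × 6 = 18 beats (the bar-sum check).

1) 0.0ms=0b +1764.706ms=3b
2) 1764.706ms=3b +882.353ms=3/2b
3) 2647.059ms=9/2b +882.353ms=3/2b
4) 3529.412ms=6b +588.235ms=1b
5) 4117.647ms=7b +588.235ms=1b
6) 4705.882ms=8b +588.235ms=1b
7) 5294.118ms=9b +882.353ms=3/2b
8) 6176.471ms=21/2b +882.353ms=3/2b
9) 7058.824ms=12b +705.882ms=6/5b
10) 7764.706ms=66/5b +705.882ms=6/5b
11) 8470.588ms=72/5b +1411.765ms=12/5b
12) 9882.353ms=84/5b +705.882ms=6/5b
Σ=18b of 18 (102bpm 6/8) — PASS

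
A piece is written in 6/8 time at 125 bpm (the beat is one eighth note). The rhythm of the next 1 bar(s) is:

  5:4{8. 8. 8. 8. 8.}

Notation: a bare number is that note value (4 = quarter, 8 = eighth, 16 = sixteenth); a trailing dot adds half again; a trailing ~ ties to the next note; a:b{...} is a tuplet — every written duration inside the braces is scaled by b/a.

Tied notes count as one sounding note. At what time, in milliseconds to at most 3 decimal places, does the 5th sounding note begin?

note 5 onset = 24/5b = 2304.0ms

1. 0.0ms @ 0 + 576.0ms (6/5)
2. 576.0ms @ 6/5 + 576.0ms (6/5)
3. 1152.0ms @ 12/5 + 576.0ms (6/5)
4. 1728.0ms @ 18/5 + 576.0ms (6/5)
5. 2304.0ms @ 24/5 + 576.0ms (6/5)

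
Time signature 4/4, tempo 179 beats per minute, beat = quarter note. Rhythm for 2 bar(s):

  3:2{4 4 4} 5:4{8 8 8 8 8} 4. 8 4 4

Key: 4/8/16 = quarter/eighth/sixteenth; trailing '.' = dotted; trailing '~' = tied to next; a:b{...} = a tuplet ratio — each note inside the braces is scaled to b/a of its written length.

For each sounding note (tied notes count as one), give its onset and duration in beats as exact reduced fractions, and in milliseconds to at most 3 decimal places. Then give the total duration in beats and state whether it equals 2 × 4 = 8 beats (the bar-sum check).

1) 0.0ms=0b +223.464ms=2/3b
2) 223.464ms=2/3b +223.464ms=2/3b
3) 446.927ms=4/3b +223.464ms=2/3b
4) 670.391ms=2b +134.078ms=2/5b
5) 804.469ms=12/5b +134.078ms=2/5b
6) 938.547ms=14/5b +134.078ms=2/5b
7) 1072.626ms=16/5b +134.078ms=2/5b
8) 1206.704ms=18/5b +134.078ms=2/5b
9) 1340.782ms=4b +502.793ms=3/2b
10) 1843.575ms=11/2b +167.598ms=1/2b
11) 2011.173ms=6b +335.196ms=1b
12) 2346.369ms=7b +335.196ms=1b
Σ=8b of 8 (179bpm 4/4) — PASS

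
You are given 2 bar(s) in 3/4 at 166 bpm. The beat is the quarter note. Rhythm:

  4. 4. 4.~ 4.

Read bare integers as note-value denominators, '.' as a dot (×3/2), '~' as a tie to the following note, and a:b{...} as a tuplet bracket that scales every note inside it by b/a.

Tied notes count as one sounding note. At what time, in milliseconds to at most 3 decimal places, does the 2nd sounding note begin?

note 2 onset = 3/2b = 542.169ms

1. 0.0ms @ 0 + 542.169ms (3/2)
2. 542.169ms @ 3/2 + 542.169ms (3/2)
3. 1084.337ms @ 3 + 1084.337ms (3)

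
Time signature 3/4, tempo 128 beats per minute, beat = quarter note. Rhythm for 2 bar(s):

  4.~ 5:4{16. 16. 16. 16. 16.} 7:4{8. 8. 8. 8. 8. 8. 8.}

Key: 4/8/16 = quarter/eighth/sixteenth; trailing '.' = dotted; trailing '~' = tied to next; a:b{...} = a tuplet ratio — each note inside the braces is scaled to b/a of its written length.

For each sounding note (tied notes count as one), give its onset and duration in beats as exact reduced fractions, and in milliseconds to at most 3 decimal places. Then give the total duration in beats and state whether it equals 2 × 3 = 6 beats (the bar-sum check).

1) 0.0ms=0b +843.75ms=9/5b
2) 843.75ms=9/5b +140.625ms=3/10b
3) 984.375ms=21/10b +140.625ms=3/10b
4) 1125.0ms=12/5b +140.625ms=3/10b
5) 1265.625ms=27/10b +140.625ms=3/10b
6) 1406.25ms=3b +200.893ms=3/7b
7) 1607.143ms=24/7b +200.893ms=3/7b
8) 1808.036ms=27/7b +200.893ms=3/7b
9) 2008.929ms=30/7b +200.893ms=3/7b
10) 2209.821ms=33/7b +200.893ms=3/7b
11) 2410.714ms=36/7b +200.893ms=3/7b
12) 2611.607ms=39/7b +200.893ms=3/7b
Σ=6b of 6 (128bpm 3/4) — PASS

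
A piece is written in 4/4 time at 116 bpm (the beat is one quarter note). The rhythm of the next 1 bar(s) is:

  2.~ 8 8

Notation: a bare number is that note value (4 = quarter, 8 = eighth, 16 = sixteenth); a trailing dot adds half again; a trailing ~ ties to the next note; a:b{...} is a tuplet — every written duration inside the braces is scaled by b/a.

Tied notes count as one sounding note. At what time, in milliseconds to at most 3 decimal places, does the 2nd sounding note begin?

1. 0.0ms @ 0 + 1810.345ms (7/2)
2. 1810.345ms @ 7/2 + 258.621ms (1/2)

note 2 onset = 7/2b = 1810.345ms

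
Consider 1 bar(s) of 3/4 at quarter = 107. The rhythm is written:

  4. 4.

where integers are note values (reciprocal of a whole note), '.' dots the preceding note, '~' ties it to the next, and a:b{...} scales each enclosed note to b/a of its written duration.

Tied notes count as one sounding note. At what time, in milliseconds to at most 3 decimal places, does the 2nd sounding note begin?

note 2 onset = 3/2b = 841.121ms

1. 0.0ms @ 0 + 841.121ms (3/2)
2. 841.121ms @ 3/2 + 841.121ms (3/2)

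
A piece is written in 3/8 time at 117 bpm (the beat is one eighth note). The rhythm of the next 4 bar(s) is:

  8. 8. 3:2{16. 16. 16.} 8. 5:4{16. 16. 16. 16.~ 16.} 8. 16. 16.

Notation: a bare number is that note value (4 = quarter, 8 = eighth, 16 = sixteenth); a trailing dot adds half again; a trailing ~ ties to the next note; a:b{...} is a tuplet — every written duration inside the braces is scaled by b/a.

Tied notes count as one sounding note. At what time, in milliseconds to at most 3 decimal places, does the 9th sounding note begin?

1. 0.0ms @ 0 + 769.231ms (3/2)
2. 769.231ms @ 3/2 + 769.231ms (3/2)
3. 1538.462ms @ 3 + 256.41ms (1/2)
4. 1794.872ms @ 7/2 + 256.41ms (1/2)
5. 2051.282ms @ 4 + 256.41ms (1/2)
6. 2307.692ms @ 9/2 + 769.231ms (3/2)
7. 3076.923ms @ 6 + 307.692ms (3/5)
8. 3384.615ms @ 33/5 + 307.692ms (3/5)
9. 3692.308ms @ 36/5 + 307.692ms (3/5)
10. 4000.0ms @ 39/5 + 615.385ms (6/5)
11. 4615.385ms @ 9 + 769.231ms (3/2)
12. 5384.615ms @ 21/2 + 384.615ms (3/4)
13. 5769.231ms @ 45/4 + 384.615ms (3/4)

note 9 onset = 36/5b = 3692.308ms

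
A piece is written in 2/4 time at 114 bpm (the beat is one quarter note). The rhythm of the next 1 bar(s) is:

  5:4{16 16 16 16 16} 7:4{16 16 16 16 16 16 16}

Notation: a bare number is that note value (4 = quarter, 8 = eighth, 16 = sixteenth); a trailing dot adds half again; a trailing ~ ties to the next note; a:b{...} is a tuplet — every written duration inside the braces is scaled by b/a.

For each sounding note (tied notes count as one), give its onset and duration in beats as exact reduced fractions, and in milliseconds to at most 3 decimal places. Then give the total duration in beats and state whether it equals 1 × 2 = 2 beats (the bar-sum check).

1) 0.0ms=0b +105.263ms=1/5b
2) 105.263ms=1/5b +105.263ms=1/5b
3) 210.526ms=2/5b +105.263ms=1/5b
4) 315.789ms=3/5b +105.263ms=1/5b
5) 421.053ms=4/5b +105.263ms=1/5b
6) 526.316ms=1b +75.188ms=1/7b
7) 601.504ms=8/7b +75.188ms=1/7b
8) 676.692ms=9/7b +75.188ms=1/7b
9) 751.88ms=10/7b +75.188ms=1/7b
10) 827.068ms=11/7b +75.188ms=1/7b
11) 902.256ms=12/7b +75.188ms=1/7b
12) 977.444ms=13/7b +75.188ms=1/7b
Σ=2b of 2 (114bpm 2/4) — PASS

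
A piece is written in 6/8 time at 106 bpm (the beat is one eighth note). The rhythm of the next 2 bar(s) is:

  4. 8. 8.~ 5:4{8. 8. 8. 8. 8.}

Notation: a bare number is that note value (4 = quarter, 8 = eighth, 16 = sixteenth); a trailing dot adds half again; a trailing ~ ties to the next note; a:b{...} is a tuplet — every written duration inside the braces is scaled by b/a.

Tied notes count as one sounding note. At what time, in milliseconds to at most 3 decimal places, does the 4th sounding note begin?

note 4 onset = 36/5b = 4075.472ms

1. 0.0ms @ 0 + 1698.113ms (3)
2. 1698.113ms @ 3 + 849.057ms (3/2)
3. 2547.17ms @ 9/2 + 1528.302ms (27/10)
4. 4075.472ms @ 36/5 + 679.245ms (6/5)
5. 4754.717ms @ 42/5 + 679.245ms (6/5)
6. 5433.962ms @ 48/5 + 679.245ms (6/5)
7. 6113.208ms @ 54/5 + 679.245ms (6/5)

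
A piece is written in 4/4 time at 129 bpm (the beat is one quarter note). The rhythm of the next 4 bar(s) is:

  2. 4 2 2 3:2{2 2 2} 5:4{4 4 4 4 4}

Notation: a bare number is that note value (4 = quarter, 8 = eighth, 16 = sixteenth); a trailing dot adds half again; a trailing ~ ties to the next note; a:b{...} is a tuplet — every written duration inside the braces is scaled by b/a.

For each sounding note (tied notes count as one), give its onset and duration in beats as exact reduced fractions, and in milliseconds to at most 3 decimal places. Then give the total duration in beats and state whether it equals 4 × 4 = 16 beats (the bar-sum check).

1) 0.0ms=0b +1395.349ms=3b
2) 1395.349ms=3b +465.116ms=1b
3) 1860.465ms=4b +930.233ms=2b
4) 2790.698ms=6b +930.233ms=2b
5) 3720.93ms=8b +620.155ms=4/3b
6) 4341.085ms=28/3b +620.155ms=4/3b
7) 4961.24ms=32/3b +620.155ms=4/3b
8) 5581.395ms=12b +372.093ms=4/5b
9) 5953.488ms=64/5b +372.093ms=4/5b
10) 6325.581ms=68/5b +372.093ms=4/5b
11) 6697.674ms=72/5b +372.093ms=4/5b
12) 7069.767ms=76/5b +372.093ms=4/5b
Σ=16b of 16 (129bpm 4/4) — PASS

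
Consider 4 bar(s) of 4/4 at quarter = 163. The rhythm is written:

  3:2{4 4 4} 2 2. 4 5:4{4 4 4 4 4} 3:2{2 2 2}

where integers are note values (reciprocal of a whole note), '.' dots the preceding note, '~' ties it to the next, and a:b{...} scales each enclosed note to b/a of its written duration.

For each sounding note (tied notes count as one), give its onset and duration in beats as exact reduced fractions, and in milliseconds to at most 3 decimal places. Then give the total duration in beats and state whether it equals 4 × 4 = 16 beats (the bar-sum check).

1) 0.0ms=0b +245.399ms=2/3b
2) 245.399ms=2/3b +245.399ms=2/3b
3) 490.798ms=4/3b +245.399ms=2/3b
4) 736.196ms=2b +736.196ms=2b
5) 1472.393ms=4b +1104.294ms=3b
6) 2576.687ms=7b +368.098ms=1b
7) 2944.785ms=8b +294.479ms=4/5b
8) 3239.264ms=44/5b +294.479ms=4/5b
9) 3533.742ms=48/5b +294.479ms=4/5b
10) 3828.221ms=52/5b +294.479ms=4/5b
11) 4122.699ms=56/5b +294.479ms=4/5b
12) 4417.178ms=12b +490.798ms=4/3b
13) 4907.975ms=40/3b +490.798ms=4/3b
14) 5398.773ms=44/3b +490.798ms=4/3b
Σ=16b of 16 (163bpm 4/4) — PASS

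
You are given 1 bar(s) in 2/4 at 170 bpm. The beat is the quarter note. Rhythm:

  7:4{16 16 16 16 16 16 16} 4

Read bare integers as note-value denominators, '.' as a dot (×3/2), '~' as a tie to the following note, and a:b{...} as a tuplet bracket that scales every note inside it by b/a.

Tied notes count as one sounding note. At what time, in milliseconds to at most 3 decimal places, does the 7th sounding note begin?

note 7 onset = 6/7b = 302.521ms

1. 0.0ms @ 0 + 50.42ms (1/7)
2. 50.42ms @ 1/7 + 50.42ms (1/7)
3. 100.84ms @ 2/7 + 50.42ms (1/7)
4. 151.261ms @ 3/7 + 50.42ms (1/7)
5. 201.681ms @ 4/7 + 50.42ms (1/7)
6. 252.101ms @ 5/7 + 50.42ms (1/7)
7. 302.521ms @ 6/7 + 50.42ms (1/7)
8. 352.941ms @ 1 + 352.941ms (1)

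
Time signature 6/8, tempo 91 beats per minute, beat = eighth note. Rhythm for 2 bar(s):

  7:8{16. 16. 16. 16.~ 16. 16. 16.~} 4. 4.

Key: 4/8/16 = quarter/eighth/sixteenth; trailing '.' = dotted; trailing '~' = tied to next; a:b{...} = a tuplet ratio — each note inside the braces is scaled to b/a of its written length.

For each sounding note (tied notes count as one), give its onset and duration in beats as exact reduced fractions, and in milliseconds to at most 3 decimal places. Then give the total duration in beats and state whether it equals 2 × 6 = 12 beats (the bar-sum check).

1) 0.0ms=0b +565.149ms=6/7b
2) 565.149ms=6/7b +565.149ms=6/7b
3) 1130.298ms=12/7b +565.149ms=6/7b
4) 1695.447ms=18/7b +1130.298ms=12/7b
5) 2825.746ms=30/7b +565.149ms=6/7b
6) 3390.895ms=36/7b +2543.171ms=27/7b
7) 5934.066ms=9b +1978.022ms=3b
Σ=12b of 12 (91bpm 6/8) — PASS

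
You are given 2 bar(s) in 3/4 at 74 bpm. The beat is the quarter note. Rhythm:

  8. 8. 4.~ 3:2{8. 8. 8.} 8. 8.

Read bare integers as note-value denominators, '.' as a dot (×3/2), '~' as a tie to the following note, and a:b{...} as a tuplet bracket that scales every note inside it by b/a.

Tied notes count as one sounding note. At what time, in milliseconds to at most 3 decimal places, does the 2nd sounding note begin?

note 2 onset = 3/4b = 608.108ms

1. 0.0ms @ 0 + 608.108ms (3/4)
2. 608.108ms @ 3/4 + 608.108ms (3/4)
3. 1216.216ms @ 3/2 + 1621.622ms (2)
4. 2837.838ms @ 7/2 + 405.405ms (1/2)
5. 3243.243ms @ 4 + 405.405ms (1/2)
6. 3648.649ms @ 9/2 + 608.108ms (3/4)
7. 4256.757ms @ 21/4 + 608.108ms (3/4)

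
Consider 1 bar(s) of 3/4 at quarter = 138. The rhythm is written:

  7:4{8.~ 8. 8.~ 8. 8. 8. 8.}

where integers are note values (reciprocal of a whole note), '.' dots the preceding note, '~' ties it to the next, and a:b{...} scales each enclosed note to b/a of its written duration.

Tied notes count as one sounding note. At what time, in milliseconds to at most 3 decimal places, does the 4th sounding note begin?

1. 0.0ms @ 0 + 372.671ms (6/7)
2. 372.671ms @ 6/7 + 372.671ms (6/7)
3. 745.342ms @ 12/7 + 186.335ms (3/7)
4. 931.677ms @ 15/7 + 186.335ms (3/7)
5. 1118.012ms @ 18/7 + 186.335ms (3/7)

note 4 onset = 15/7b = 931.677ms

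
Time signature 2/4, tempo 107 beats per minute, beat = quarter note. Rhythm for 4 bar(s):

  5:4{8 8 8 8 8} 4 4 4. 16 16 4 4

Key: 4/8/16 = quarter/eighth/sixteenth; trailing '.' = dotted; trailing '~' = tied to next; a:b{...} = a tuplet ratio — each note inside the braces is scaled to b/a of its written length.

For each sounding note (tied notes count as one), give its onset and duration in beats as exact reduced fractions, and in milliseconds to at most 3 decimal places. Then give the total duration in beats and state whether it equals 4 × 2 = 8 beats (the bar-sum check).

1) 0.0ms=0b +224.299ms=2/5b
2) 224.299ms=2/5b +224.299ms=2/5b
3) 448.598ms=4/5b +224.299ms=2/5b
4) 672.897ms=6/5b +224.299ms=2/5b
5) 897.196ms=8/5b +224.299ms=2/5b
6) 1121.495ms=2b +560.748ms=1b
7) 1682.243ms=3b +560.748ms=1b
8) 2242.991ms=4b +841.121ms=3/2b
9) 3084.112ms=11/2b +140.187ms=1/4b
10) 3224.299ms=23/4b +140.187ms=1/4b
11) 3364.486ms=6b +560.748ms=1b
12) 3925.234ms=7b +560.748ms=1b
Σ=8b of 8 (107bpm 2/4) — PASS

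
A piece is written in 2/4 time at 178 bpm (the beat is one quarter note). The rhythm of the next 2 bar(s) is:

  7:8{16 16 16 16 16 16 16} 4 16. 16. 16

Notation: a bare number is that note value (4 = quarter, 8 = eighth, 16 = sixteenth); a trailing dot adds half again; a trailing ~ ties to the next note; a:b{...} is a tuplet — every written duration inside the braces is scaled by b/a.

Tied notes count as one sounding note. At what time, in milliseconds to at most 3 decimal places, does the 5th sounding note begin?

note 5 onset = 8/7b = 385.233ms

1. 0.0ms @ 0 + 96.308ms (2/7)
2. 96.308ms @ 2/7 + 96.308ms (2/7)
3. 192.616ms @ 4/7 + 96.308ms (2/7)
4. 288.925ms @ 6/7 + 96.308ms (2/7)
5. 385.233ms @ 8/7 + 96.308ms (2/7)
6. 481.541ms @ 10/7 + 96.308ms (2/7)
7. 577.849ms @ 12/7 + 96.308ms (2/7)
8. 674.157ms @ 2 + 337.079ms (1)
9. 1011.236ms @ 3 + 126.404ms (3/8)
10. 1137.64ms @ 27/8 + 126.404ms (3/8)
11. 1264.045ms @ 15/4 + 84.27ms (1/4)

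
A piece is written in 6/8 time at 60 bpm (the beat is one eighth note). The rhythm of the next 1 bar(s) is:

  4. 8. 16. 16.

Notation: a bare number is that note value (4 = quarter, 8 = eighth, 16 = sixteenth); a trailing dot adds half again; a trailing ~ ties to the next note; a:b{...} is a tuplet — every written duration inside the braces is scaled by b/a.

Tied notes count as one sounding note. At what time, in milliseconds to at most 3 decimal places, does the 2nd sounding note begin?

note 2 onset = 3b = 3000.0ms

1. 0.0ms @ 0 + 3000.0ms (3)
2. 3000.0ms @ 3 + 1500.0ms (3/2)
3. 4500.0ms @ 9/2 + 750.0ms (3/4)
4. 5250.0ms @ 21/4 + 750.0ms (3/4)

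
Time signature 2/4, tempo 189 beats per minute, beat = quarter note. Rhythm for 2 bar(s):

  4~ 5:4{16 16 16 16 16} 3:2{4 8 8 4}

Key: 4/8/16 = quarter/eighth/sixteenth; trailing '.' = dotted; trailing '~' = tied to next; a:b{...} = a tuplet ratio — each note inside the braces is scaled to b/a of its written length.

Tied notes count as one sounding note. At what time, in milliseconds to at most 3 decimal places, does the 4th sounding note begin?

1. 0.0ms @ 0 + 380.952ms (6/5)
2. 380.952ms @ 6/5 + 63.492ms (1/5)
3. 444.444ms @ 7/5 + 63.492ms (1/5)
4. 507.937ms @ 8/5 + 63.492ms (1/5)
5. 571.429ms @ 9/5 + 63.492ms (1/5)
6. 634.921ms @ 2 + 211.64ms (2/3)
7. 846.561ms @ 8/3 + 105.82ms (1/3)
8. 952.381ms @ 3 + 105.82ms (1/3)
9. 1058.201ms @ 10/3 + 211.64ms (2/3)

note 4 onset = 8/5b = 507.937ms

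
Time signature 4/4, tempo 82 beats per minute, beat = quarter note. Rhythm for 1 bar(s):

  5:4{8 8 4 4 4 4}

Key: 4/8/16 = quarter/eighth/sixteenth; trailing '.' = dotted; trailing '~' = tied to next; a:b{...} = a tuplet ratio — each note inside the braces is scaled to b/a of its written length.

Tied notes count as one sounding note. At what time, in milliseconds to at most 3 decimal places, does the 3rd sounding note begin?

note 3 onset = 4/5b = 585.366ms

1. 0.0ms @ 0 + 292.683ms (2/5)
2. 292.683ms @ 2/5 + 292.683ms (2/5)
3. 585.366ms @ 4/5 + 585.366ms (4/5)
4. 1170.732ms @ 8/5 + 585.366ms (4/5)
5. 1756.098ms @ 12/5 + 585.366ms (4/5)
6. 2341.463ms @ 16/5 + 585.366ms (4/5)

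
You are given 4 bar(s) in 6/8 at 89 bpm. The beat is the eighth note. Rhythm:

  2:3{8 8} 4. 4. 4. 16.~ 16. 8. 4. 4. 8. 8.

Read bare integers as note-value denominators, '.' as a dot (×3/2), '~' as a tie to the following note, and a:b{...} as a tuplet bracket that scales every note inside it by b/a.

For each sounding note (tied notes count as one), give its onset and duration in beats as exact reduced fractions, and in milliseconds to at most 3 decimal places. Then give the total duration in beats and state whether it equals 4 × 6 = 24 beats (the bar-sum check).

1) 0.0ms=0b +1011.236ms=3/2b
2) 1011.236ms=3/2b +1011.236ms=3/2b
3) 2022.472ms=3b +2022.472ms=3b
4) 4044.944ms=6b +2022.472ms=3b
5) 6067.416ms=9b +2022.472ms=3b
6) 8089.888ms=12b +1011.236ms=3/2b
7) 9101.124ms=27/2b +1011.236ms=3/2b
8) 10112.36ms=15b +2022.472ms=3b
9) 12134.831ms=18b +2022.472ms=3b
10) 14157.303ms=21b +1011.236ms=3/2b
11) 15168.539ms=45/2b +1011.236ms=3/2b
Σ=24b of 24 (89bpm 6/8) — PASS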